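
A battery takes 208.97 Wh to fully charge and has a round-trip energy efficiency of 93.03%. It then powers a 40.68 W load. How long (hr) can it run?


Step 1: E_discharge = eta/100 * E_charge = 93.03/100 * 208.97 = 194.4 Wh
Step 2: t = E_discharge / P = 194.4 / 40.68 = 4.779 hr

4.779 hr


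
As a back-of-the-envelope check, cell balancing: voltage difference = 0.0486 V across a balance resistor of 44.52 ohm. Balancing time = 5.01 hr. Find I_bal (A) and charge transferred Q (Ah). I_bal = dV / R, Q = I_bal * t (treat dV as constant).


I_bal = dV / R = 0.0486 / 44.52 = 0.0010916 A
Q = I_bal * t = 0.0010916 * 5.01 = 0.005469 Ah

I=0.0010916 A, Q=0.005469 Ah


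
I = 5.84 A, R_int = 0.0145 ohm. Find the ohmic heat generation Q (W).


Q = I^2 * R = 5.84^2 * 0.0145 = 0.4945 W

0.4945 W


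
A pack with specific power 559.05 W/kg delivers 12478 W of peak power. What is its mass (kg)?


m = P / SP = 12478 / 559.05 = 22.32 kg

22.32 kg


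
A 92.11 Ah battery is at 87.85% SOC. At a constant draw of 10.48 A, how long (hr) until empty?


Step 1: remaining = SOC/100 * C_total = 87.85/100 * 92.11 = 80.919 Ah
Step 2: t = remaining / I = 80.919 / 10.48 = 7.721 hr

7.721 hr


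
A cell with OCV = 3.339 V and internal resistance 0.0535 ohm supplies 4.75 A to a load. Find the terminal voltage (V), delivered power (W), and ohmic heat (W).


Step 1: V_terminal = OCV - I*R = 3.339 - 4.75 * 0.0535 = 3.0849 V
Step 2: P_out = V_terminal * I = 3.0849 * 4.75 = 14.65 W
Step 3: Q = I^2 * R = 4.75^2 * 0.0535 = 1.207 W

V=3.0849 V, P=14.65 W, Q=1.207 W


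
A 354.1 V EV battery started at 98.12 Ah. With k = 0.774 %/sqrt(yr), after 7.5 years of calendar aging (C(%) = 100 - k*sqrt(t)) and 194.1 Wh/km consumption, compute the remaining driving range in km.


Step 1: capacity retention = 100 - 0.774 * sqrt(7.5) = 100 - 0.774 * 2.7386 = 97.88%
Step 2: C_now = 98.12 * 97.88/100 = 96.04 Ah
Step 3: E_pack = V * C_now = 354.1 * 96.04 = 34008 Wh
Step 4: range = E_pack / consumption = 34008 / 194.1 = 175.2 km

175.2 km


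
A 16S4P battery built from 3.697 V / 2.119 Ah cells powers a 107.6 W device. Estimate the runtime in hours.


Step 1: E_pack = Ns * V_cell * Np * C_cell = 16 * 3.697 * 4 * 2.119 = 501.37 Wh
Step 2: t = E_pack / P = 501.37 / 107.6 = 4.660 hr

4.660 hr


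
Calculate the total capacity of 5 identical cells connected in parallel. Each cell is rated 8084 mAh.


Convert: C_cell = 8084 mAh = 8.084 Ah
C_total = 5 * 8.084 = 40.42 Ah

40.42 Ah


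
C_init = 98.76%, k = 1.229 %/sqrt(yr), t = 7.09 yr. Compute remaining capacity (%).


sqrt(t) = sqrt(7.09) = 2.6627
C_final = 98.76 - 1.229 * 2.6627 = 95.49%

95.49%


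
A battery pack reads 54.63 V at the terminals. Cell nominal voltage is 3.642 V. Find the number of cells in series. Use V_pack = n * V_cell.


n = V_pack / V_cell = 54.63 / 3.642 = 15

15


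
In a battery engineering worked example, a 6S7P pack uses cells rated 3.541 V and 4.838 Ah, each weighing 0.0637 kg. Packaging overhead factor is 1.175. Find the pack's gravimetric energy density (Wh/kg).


Step 1: V_pack = 6 * 3.541 = 21.246 V
Step 2: C_pack = 7 * 4.838 = 33.866 Ah
Step 3: E_pack = V_pack * C_pack = 21.246 * 33.866 = 719.52 Wh
Step 4: m_pack = 6 * 7 * 0.0637 * 1.175 = 3.1436 kg
Step 5: ED = E_pack / m_pack = 719.52 / 3.1436 = 228.9 Wh/kg

228.9 Wh/kg


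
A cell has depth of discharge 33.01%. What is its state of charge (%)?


SOC = 100 - DOD = 100 - 33.01 = 66.99%

66.99%


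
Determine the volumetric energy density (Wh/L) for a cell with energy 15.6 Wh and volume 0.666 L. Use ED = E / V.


ED = E / V = 15.6 / 0.666 = 23.42 Wh/L

23.42 Wh/L


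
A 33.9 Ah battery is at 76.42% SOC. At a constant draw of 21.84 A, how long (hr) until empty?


Step 1: remaining = SOC/100 * C_total = 76.42/100 * 33.9 = 25.906 Ah
Step 2: t = remaining / I = 25.906 / 21.84 = 1.186 hr

1.186 hr


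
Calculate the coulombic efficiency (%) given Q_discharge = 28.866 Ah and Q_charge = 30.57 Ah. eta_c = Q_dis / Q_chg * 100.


eta_c = Q_dis / Q_chg * 100 = 28.866 / 30.57 * 100 = 94.43%

94.43%


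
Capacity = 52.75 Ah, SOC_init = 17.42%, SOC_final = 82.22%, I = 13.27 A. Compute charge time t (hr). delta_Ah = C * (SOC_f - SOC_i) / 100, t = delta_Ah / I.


Step 1: dSOC = 82.22% - 17.42% = 64.8%
Step 2: delta_Ah = 52.75 * 64.8 / 100 = 34.182 Ah
Step 3: t = 34.182 / 13.27 = 2.576 hr

2.576 hr


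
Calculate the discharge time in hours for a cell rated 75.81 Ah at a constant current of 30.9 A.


Runtime = 75.81 Ah / 30.9 A = 2.453 hr

2.453 hr


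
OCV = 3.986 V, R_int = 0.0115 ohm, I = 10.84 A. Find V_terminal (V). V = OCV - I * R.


IR drop = 10.84 * 0.0115 = 0.12466 V
V = 3.986 - 0.12466 = 3.861 V

3.861 V


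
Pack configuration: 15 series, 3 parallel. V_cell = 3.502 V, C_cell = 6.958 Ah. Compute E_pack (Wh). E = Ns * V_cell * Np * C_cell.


E = Ns * Vcell * Np * Ccell = 15 * 3.502 * 3 * 6.958 = 1097 Wh

1097 Wh


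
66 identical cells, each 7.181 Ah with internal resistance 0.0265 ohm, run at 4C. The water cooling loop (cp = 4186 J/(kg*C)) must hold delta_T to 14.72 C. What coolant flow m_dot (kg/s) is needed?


Step 1: I = 4 * 7.181 = 28.724 A
Step 2: Q_cell = I^2 * R = 28.724^2 * 0.0265 = 21.864 W
Step 3: Q_total = 66 * 21.864 = 1443 W
Step 4: m_dot = Q_total / (cp * dT) = 1443 / (4186 * 14.72) = 0.02342 kg/s

0.02342 kg/s


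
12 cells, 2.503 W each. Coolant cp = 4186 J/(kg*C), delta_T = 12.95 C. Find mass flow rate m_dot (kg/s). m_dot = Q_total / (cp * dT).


Step 1: Total heat Q = 12 * 2.503 W = 30.036 W
Step 2: denom = cp * dT = 4186 * 12.95 = 54209
Step 3: m_dot = 30.036 / 54209 = 5.541e-04 kg/s

5.541e-04 kg/s


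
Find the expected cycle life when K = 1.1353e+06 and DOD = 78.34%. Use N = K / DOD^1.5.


Step 1: DOD^1.5 = 78.34^1.5 = 693.39
Step 2: N = 1.1353e+06 / 693.39 = 1637 cycles

1637 cycles


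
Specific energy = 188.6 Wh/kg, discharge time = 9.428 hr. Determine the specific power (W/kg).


Specific power = 188.6 Wh/kg / 9.428 hr = 20.00 W/kg

20.00 W/kg


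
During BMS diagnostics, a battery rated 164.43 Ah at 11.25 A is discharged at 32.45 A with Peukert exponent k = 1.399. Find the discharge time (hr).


Step 1: t_rated = C / I_rated = 164.43 / 11.25 = 14.616 hr
Step 2: ratio = 11.25 / 32.45 = 0.34669
Step 3: ratio^k = 0.34669^1.399 = 0.22718
Step 4: t = t_rated * ratio^k = 14.616 * 0.22718 = 3.320 hr

3.320 hr


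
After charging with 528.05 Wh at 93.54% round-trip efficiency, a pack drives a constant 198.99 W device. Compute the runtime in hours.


Step 1: E_discharge = eta/100 * E_charge = 93.54/100 * 528.05 = 493.94 Wh
Step 2: t = E_discharge / P = 493.94 / 198.99 = 2.482 hr

2.482 hr


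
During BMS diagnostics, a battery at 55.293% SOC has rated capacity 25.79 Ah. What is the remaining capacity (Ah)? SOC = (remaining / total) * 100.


remaining = SOC / 100 * total = 55.293 / 100 * 25.79 = 14.26 Ah

14.26 Ah


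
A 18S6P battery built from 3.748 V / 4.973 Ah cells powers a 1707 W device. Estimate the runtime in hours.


Step 1: E_pack = Ns * V_cell * Np * C_cell = 18 * 3.748 * 6 * 4.973 = 2013 Wh
Step 2: t = E_pack / P = 2013 / 1707 = 1.179 hr

1.179 hr


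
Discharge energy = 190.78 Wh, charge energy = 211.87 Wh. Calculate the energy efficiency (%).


Round-trip efficiency = 190.78/211.87 * 100% = 90.05%

90.05%


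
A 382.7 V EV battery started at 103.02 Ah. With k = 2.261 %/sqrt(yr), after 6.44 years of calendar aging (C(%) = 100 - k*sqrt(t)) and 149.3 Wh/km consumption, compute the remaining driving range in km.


Step 1: capacity retention = 100 - 2.261 * sqrt(6.44) = 100 - 2.261 * 2.5377 = 94.262%
Step 2: C_now = 103.02 * 94.262/100 = 97.109 Ah
Step 3: E_pack = V * C_now = 382.7 * 97.109 = 37164 Wh
Step 4: range = E_pack / consumption = 37164 / 149.3 = 248.9 km

248.9 km


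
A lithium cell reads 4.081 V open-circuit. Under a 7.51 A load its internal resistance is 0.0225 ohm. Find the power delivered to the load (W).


Step 1: V_terminal = OCV - I*R = 4.081 - 7.51 * 0.0225 = 3.912 V
Step 2: P_out = V_terminal * I = 3.912 * 7.51 = 29.38 W

29.38 W


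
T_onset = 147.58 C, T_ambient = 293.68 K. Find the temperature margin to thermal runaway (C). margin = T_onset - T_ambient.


Convert: T_ambient = 293.68 K = 20.53 C
margin = 147.58 - 20.53 = 127.05 C

127.05 C


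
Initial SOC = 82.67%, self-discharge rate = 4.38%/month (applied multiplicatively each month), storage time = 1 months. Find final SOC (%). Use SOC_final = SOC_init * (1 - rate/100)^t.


decay = (1 - 4.38/100)^1 = 0.9562
SOC_final = 82.67 * 0.9562 = 79.05%

79.05%


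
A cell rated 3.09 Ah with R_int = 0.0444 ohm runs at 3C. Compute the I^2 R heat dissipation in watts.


Step 1: I = C_rate * capacity = 3 * 3.09 = 9.27 A
Step 2: Q = I^2 * R = 9.27^2 * 0.0444 = 85.933 * 0.0444 = 3.815 W

3.815 W


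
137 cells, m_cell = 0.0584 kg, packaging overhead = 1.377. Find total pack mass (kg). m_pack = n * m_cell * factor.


Cell mass sum = 137 * 0.0584 = 8.0008 kg
With overhead 1.377: m_pack = 8.0008 * 1.377 = 11.02 kg

11.02 kg


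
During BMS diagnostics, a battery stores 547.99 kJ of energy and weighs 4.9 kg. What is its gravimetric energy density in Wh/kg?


Convert: E = 547.99 kJ = 152.22 Wh
ED = E / m = 152.22 / 4.9 = 31.07 Wh/kg

31.07 Wh/kg


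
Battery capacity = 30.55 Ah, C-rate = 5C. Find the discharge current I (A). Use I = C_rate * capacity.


At 5C: I = 5 * 30.55 Ah = 152.75 A

152.75 A


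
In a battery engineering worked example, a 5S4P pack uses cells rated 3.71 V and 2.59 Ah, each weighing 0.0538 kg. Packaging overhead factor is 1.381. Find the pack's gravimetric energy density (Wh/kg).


Step 1: V_pack = 5 * 3.71 = 18.55 V
Step 2: C_pack = 4 * 2.59 = 10.36 Ah
Step 3: E_pack = V_pack * C_pack = 18.55 * 10.36 = 192.18 Wh
Step 4: m_pack = 5 * 4 * 0.0538 * 1.381 = 1.486 kg
Step 5: ED = E_pack / m_pack = 192.18 / 1.486 = 129.3 Wh/kg

129.3 Wh/kg


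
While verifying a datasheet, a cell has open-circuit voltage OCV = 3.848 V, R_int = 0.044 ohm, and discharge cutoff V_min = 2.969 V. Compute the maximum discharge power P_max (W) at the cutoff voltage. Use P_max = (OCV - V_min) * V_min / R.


dV = OCV - V_min = 0.879 V (so I_max = dV / R)
P_max = dV * V_min / R = 0.879 * 2.969 / 0.044 = 59.31 W

59.31 W


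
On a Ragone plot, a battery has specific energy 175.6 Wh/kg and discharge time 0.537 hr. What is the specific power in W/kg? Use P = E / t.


P_specific = E / t = 175.6 / 0.537 = 327.0 W/kg

327.0 W/kg


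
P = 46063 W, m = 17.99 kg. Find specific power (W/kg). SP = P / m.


SP = P / m = 46063 / 17.99 = 2560 W/kg

2560 W/kg


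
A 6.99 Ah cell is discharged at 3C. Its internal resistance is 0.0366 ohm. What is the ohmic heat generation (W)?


Step 1: I = C_rate * capacity = 3 * 6.99 = 20.97 A
Step 2: Q = I^2 * R = 20.97^2 * 0.0366 = 439.74 * 0.0366 = 16.09 W

16.09 W


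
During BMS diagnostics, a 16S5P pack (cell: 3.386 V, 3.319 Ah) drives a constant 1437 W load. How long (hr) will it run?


Step 1: E_pack = Ns * V_cell * Np * C_cell = 16 * 3.386 * 5 * 3.319 = 899.05 Wh
Step 2: t = E_pack / P = 899.05 / 1437 = 0.6256 hr

0.6256 hr


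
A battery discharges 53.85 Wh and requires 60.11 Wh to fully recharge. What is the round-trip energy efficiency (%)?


Round-trip efficiency = 53.85/60.11 * 100% = 89.59%

89.59%


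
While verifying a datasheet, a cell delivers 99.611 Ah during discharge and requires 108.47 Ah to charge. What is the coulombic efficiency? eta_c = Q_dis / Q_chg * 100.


eta_c = Q_dis / Q_chg * 100 = 99.611 / 108.47 * 100 = 91.83%

91.83%


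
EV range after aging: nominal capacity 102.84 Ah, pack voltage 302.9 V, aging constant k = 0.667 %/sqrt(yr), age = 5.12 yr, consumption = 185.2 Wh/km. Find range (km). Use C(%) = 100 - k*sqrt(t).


Step 1: capacity retention = 100 - 0.667 * sqrt(5.12) = 100 - 0.667 * 2.2627 = 98.491%
Step 2: C_now = 102.84 * 98.491/100 = 101.29 Ah
Step 3: E_pack = V * C_now = 302.9 * 101.29 = 30681 Wh
Step 4: range = E_pack / consumption = 30681 / 185.2 = 165.7 km

165.7 km


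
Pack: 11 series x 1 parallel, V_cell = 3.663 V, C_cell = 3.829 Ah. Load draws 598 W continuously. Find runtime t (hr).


Step 1: E_pack = Ns * V_cell * Np * C_cell = 11 * 3.663 * 1 * 3.829 = 154.28 Wh
Step 2: t = E_pack / P = 154.28 / 598 = 0.2580 hr

0.2580 hr


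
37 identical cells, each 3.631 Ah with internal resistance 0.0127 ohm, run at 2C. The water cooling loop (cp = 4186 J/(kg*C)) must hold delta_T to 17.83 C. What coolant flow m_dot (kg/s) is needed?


Step 1: I = 2 * 3.631 = 7.262 A
Step 2: Q_cell = I^2 * R = 7.262^2 * 0.0127 = 0.66976 W
Step 3: Q_total = 37 * 0.66976 = 24.781 W
Step 4: m_dot = Q_total / (cp * dT) = 24.781 / (4186 * 17.83) = 3.320e-04 kg/s

3.320e-04 kg/s


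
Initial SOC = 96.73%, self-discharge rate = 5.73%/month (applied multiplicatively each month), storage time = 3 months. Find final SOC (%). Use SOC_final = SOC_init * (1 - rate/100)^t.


Monthly retention factor = 1 - 5.73/100 = 0.9427
Over 3 months: factor^3 = 0.83776
SOC_final = 96.73 * 0.83776 = 81.04%

81.04%


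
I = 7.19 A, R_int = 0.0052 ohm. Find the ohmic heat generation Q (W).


I^2 = 51.696
Q = 51.696 * 0.0052 = 0.2688 W

0.2688 W


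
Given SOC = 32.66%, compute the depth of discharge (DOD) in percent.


DOD = 100 - SOC = 100 - 32.66 = 67.34%

67.34%


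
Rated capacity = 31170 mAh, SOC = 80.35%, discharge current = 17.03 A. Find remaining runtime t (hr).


Convert: C_total = 31170 mAh = 31.17 Ah
Step 1: remaining = SOC/100 * C_total = 80.35/100 * 31.17 = 25.045 Ah
Step 2: t = remaining / I = 25.045 / 17.03 = 1.471 hr

1.471 hr


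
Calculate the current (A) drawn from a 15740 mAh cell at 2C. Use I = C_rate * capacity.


Convert: capacity = 15740 mAh = 15.74 Ah
At 2C: I = 2 * 15.74 Ah = 31.48 A

31.48 A


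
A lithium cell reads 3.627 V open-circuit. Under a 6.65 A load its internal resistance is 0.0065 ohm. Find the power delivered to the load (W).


Step 1: V_terminal = OCV - I*R = 3.627 - 6.65 * 0.0065 = 3.5838 V
Step 2: P_out = V_terminal * I = 3.5838 * 6.65 = 23.83 W

23.83 W


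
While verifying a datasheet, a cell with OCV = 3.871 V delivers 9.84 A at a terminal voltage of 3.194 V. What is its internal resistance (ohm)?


R = (OCV - V) / I = (3.871 - 3.194) / 9.84 = 0.06880 ohm

0.06880 ohm


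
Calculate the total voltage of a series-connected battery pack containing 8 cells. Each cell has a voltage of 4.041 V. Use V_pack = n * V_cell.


V_pack = n * V_cell = 8 * 4.041 = 32.328 V

32.328 V


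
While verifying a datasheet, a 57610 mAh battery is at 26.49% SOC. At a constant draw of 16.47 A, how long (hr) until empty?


Convert: C_total = 57610 mAh = 57.61 Ah
Step 1: remaining = SOC/100 * C_total = 26.49/100 * 57.61 = 15.261 Ah
Step 2: t = remaining / I = 15.261 / 16.47 = 0.9266 hr

0.9266 hr


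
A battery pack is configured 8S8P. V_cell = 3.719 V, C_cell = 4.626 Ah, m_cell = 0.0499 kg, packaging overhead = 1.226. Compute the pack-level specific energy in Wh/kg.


Step 1: V_pack = 8 * 3.719 = 29.752 V
Step 2: C_pack = 8 * 4.626 = 37.008 Ah
Step 3: E_pack = V_pack * C_pack = 29.752 * 37.008 = 1101.1 Wh
Step 4: m_pack = 8 * 8 * 0.0499 * 1.226 = 3.9154 kg
Step 5: ED = E_pack / m_pack = 1101.1 / 3.9154 = 281.2 Wh/kg

281.2 Wh/kg


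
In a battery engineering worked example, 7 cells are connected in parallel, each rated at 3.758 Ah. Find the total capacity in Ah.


Parallel capacities add: 7 * 3.758 Ah = 26.306 Ah

26.306 Ah


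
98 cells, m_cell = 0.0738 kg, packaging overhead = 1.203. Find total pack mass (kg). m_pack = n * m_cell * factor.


m_pack = n * m_cell * overhead = 98 * 0.0738 * 1.203 = 8.701 kg

8.701 kg


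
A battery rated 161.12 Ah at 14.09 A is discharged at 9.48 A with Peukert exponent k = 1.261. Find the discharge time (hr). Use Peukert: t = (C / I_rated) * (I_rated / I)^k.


t_rated = C / I_rated = 161.12 / 14.09 = 11.435 hr
(I_rated/I)^k = (1.4863)^1.261 = 1.6483
t = t_rated * (I_rated/I)^k = 11.435 * 1.6483 = 18.85 hr

18.85 hr


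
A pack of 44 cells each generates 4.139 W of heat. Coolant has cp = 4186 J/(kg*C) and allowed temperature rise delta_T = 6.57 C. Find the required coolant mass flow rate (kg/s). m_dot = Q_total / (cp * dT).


Step 1: Total heat Q = 44 * 4.139 W = 182.12 W
Step 2: denom = cp * dT = 4186 * 6.57 = 27502
Step 3: m_dot = 182.12 / 27502 = 0.006622 kg/s

0.006622 kg/s


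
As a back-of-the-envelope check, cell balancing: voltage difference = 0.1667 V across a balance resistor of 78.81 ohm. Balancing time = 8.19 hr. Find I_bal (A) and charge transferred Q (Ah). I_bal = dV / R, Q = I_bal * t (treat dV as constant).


I_bal = dV / R = 0.1667 / 78.81 = 0.0021152 A
Q = I_bal * t = 0.0021152 * 8.19 = 0.01732 Ah

I=0.0021152 A, Q=0.01732 Ah


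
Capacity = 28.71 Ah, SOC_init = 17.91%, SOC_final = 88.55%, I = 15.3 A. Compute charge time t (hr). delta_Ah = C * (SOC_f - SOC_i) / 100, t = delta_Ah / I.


Step 1: dSOC = 88.55% - 17.91% = 70.64%
Step 2: delta_Ah = 28.71 * 70.64 / 100 = 20.281 Ah
Step 3: t = 20.281 / 15.3 = 1.326 hr

1.326 hr


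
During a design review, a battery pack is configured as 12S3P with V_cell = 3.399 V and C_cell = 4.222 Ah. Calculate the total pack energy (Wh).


V_pack = 12 * 3.399 = 40.788 V
C_pack = 3 * 4.222 = 12.666 Ah
E = V_pack * C_pack = 40.788 * 12.666 = 516.6 Wh

516.6 Wh


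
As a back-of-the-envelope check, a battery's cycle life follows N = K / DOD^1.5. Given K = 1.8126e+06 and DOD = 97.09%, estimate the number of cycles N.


Step 1: DOD^1.5 = 97.09^1.5 = 956.67
Step 2: N = 1.8126e+06 / 956.67 = 1895 cycles

1895 cycles


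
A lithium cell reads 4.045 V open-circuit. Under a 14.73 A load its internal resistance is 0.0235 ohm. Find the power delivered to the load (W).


Step 1: V_terminal = OCV - I*R = 4.045 - 14.73 * 0.0235 = 3.6988 V
Step 2: P_out = V_terminal * I = 3.6988 * 14.73 = 54.48 W

54.48 W


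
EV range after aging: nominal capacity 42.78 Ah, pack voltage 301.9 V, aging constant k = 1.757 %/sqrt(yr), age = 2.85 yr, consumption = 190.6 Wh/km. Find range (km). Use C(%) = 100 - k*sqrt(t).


Step 1: capacity retention = 100 - 1.757 * sqrt(2.85) = 100 - 1.757 * 1.6882 = 97.034%
Step 2: C_now = 42.78 * 97.034/100 = 41.511 Ah
Step 3: E_pack = V * C_now = 301.9 * 41.511 = 12532 Wh
Step 4: range = E_pack / consumption = 12532 / 190.6 = 65.75 km

65.75 km


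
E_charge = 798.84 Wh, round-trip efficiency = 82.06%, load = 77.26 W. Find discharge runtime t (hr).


Step 1: E_discharge = eta/100 * E_charge = 82.06/100 * 798.84 = 655.53 Wh
Step 2: t = E_discharge / P = 655.53 / 77.26 = 8.485 hr

8.485 hr


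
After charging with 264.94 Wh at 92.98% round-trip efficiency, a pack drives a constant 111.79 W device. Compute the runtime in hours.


Step 1: E_discharge = eta/100 * E_charge = 92.98/100 * 264.94 = 246.34 Wh
Step 2: t = E_discharge / P = 246.34 / 111.79 = 2.204 hr

2.204 hr


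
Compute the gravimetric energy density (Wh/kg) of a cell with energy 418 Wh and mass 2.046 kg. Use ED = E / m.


Specific energy = 418 Wh / 2.046 kg = 204.3 Wh/kg

204.3 Wh/kg


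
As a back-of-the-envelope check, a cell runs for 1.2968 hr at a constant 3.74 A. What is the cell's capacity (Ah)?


C = I * t = 3.74 * 1.2968 = 4.850 Ah

4.850 Ah


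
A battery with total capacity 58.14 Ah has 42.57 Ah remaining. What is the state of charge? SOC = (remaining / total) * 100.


SOC% = 42.57 / 58.14 * 100 = 73.22%

73.22%


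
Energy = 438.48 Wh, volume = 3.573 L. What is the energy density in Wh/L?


Volumetric ED = 438.48 Wh / 3.573 L = 122.7 Wh/L

122.7 Wh/L


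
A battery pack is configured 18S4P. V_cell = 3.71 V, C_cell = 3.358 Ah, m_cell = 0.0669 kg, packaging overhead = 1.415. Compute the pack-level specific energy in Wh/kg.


Step 1: V_pack = 18 * 3.71 = 66.78 V
Step 2: C_pack = 4 * 3.358 = 13.432 Ah
Step 3: E_pack = V_pack * C_pack = 66.78 * 13.432 = 896.99 Wh
Step 4: m_pack = 18 * 4 * 0.0669 * 1.415 = 6.8158 kg
Step 5: ED = E_pack / m_pack = 896.99 / 6.8158 = 131.6 Wh/kg

131.6 Wh/kg


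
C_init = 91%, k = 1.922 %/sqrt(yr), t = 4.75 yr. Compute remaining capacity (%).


sqrt(t) = sqrt(4.75) = 2.1794
C_final = 91 - 1.922 * 2.1794 = 86.81%

86.81%


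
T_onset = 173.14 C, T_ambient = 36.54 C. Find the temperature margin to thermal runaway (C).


Safety margin = 173.14 C - 36.54 C = 136.6 C

136.6 C


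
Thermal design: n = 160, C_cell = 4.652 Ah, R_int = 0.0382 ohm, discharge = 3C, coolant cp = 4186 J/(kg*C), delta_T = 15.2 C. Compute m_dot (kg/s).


Step 1: I = 3 * 4.652 = 13.956 A
Step 2: Q_cell = I^2 * R = 13.956^2 * 0.0382 = 7.4402 W
Step 3: Q_total = 160 * 7.4402 = 1190.4 W
Step 4: m_dot = Q_total / (cp * dT) = 1190.4 / (4186 * 15.2) = 0.01871 kg/s

0.01871 kg/s


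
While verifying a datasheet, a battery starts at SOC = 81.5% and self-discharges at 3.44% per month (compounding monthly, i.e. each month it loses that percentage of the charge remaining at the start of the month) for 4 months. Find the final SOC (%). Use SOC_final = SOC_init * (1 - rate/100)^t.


decay = (1 - 3.44/100)^4 = 0.86934
SOC_final = 81.5 * 0.86934 = 70.85%

70.85%


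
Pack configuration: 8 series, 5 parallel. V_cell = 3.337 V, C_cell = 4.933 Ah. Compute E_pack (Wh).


V_pack = 8 * 3.337 = 26.696 V
C_pack = 5 * 4.933 = 24.665 Ah
E = V_pack * C_pack = 26.696 * 24.665 = 658.5 Wh

658.5 Wh


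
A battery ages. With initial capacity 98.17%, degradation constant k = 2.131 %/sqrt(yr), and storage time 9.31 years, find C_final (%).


Step 1: sqrt(9.31 yr) = 3.0512
Step 2: drop = 2.131 * 3.0512 = 6.5021
Step 3: C_final = 98.17 - 6.5021 = 91.67%

91.67%


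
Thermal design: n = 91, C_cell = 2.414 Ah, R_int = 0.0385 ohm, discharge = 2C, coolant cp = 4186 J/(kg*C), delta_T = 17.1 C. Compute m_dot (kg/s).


Step 1: I = 2 * 2.414 = 4.828 A
Step 2: Q_cell = I^2 * R = 4.828^2 * 0.0385 = 0.89742 W
Step 3: Q_total = 91 * 0.89742 = 81.665 W
Step 4: m_dot = Q_total / (cp * dT) = 81.665 / (4186 * 17.1) = 0.001141 kg/s

0.001141 kg/s


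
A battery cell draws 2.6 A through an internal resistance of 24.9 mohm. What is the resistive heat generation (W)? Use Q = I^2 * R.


Convert: R = 24.9 mohm = 0.0249 ohm
Q = I^2 * R = 2.6^2 * 0.0249 = 0.1683 W

0.1683 W


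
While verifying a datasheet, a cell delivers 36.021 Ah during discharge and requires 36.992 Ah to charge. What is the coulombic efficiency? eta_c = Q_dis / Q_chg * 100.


Coulombic efficiency = 36.021/36.992 * 100% = 97.38%

97.38%


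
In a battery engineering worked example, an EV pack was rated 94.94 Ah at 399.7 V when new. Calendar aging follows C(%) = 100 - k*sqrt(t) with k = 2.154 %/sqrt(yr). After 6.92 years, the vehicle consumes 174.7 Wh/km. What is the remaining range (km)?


Step 1: capacity retention = 100 - 2.154 * sqrt(6.92) = 100 - 2.154 * 2.6306 = 94.334%
Step 2: C_now = 94.94 * 94.334/100 = 89.561 Ah
Step 3: E_pack = V * C_now = 399.7 * 89.561 = 35798 Wh
Step 4: range = E_pack / consumption = 35798 / 174.7 = 204.9 km

204.9 km


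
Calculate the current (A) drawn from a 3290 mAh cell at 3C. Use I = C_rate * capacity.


Convert: capacity = 3290 mAh = 3.29 Ah
I = C_rate * capacity = 3 * 3.29 = 9.87 A

9.87 A


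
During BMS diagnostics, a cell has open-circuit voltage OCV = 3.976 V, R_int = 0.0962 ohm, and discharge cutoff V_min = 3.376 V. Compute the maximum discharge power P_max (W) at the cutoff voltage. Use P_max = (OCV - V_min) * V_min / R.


P_max = (OCV - V_min) * V_min / R = (3.976 - 3.376) * 3.376 / 0.0962 = 0.6 * 3.376 / 0.0962 = 21.06 W

21.06 W


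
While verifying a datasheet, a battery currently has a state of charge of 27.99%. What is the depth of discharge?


DOD = 100 - SOC = 100 - 27.99 = 72.01%

72.01%


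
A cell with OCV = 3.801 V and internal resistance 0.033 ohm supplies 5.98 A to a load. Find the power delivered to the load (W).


Step 1: V_terminal = OCV - I*R = 3.801 - 5.98 * 0.033 = 3.6037 V
Step 2: P_out = V_terminal * I = 3.6037 * 5.98 = 21.55 W

21.55 W


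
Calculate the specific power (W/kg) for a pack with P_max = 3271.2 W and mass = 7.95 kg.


SP = P / m = 3271.2 / 7.95 = 411.5 W/kg

411.5 W/kg


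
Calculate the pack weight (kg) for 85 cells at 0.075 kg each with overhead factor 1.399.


m_pack = n * m_cell * overhead = 85 * 0.075 * 1.399 = 8.919 kg

8.919 kg


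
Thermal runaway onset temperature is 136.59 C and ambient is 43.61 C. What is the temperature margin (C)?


margin = T_onset - T_ambient = 136.59 - 43.61 = 92.98 C

92.98 C


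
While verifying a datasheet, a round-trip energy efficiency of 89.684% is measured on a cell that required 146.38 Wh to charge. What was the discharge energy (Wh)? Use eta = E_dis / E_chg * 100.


E_dis = eta/100 * E_chg = 89.684/100 * 146.38 = 131.3 Wh

131.3 Wh


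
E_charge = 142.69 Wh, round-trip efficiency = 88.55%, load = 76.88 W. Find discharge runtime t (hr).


Step 1: E_discharge = eta/100 * E_charge = 88.55/100 * 142.69 = 126.35 Wh
Step 2: t = E_discharge / P = 126.35 / 76.88 = 1.643 hr

1.643 hr


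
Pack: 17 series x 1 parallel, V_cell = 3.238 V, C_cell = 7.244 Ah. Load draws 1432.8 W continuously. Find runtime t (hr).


Step 1: E_pack = Ns * V_cell * Np * C_cell = 17 * 3.238 * 1 * 7.244 = 398.75 Wh
Step 2: t = E_pack / P = 398.75 / 1432.8 = 0.2783 hr

0.2783 hr


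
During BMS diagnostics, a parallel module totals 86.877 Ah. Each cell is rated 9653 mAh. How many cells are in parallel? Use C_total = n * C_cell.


Convert: C_cell = 9653 mAh = 9.653 Ah
n = C_total / C_cell = 86.877 / 9.653 = 9

9


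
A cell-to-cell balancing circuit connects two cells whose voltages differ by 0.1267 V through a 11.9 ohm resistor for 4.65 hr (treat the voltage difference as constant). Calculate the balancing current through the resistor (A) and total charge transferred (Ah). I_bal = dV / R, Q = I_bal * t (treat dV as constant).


First, Ohm's law: I_bal = 0.1267 V / 11.9 ohm = 0.010647 A
Then Q = I * t = 0.010647 A * 4.65 hr = 0.04951 Ah

I=0.010647 A, Q=0.04951 Ah


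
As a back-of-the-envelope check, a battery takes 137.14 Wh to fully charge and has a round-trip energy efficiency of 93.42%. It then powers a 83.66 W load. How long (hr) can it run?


Step 1: E_discharge = eta/100 * E_charge = 93.42/100 * 137.14 = 128.12 Wh
Step 2: t = E_discharge / P = 128.12 / 83.66 = 1.531 hr

1.531 hr


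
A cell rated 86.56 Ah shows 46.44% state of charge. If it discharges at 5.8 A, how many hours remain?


Step 1: remaining = SOC/100 * C_total = 46.44/100 * 86.56 = 40.198 Ah
Step 2: t = remaining / I = 40.198 / 5.8 = 6.931 hr

6.931 hr


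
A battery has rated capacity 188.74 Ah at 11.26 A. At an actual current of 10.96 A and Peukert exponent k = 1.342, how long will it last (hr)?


Step 1: t_rated = C / I_rated = 188.74 / 11.26 = 16.762 hr
Step 2: ratio = 11.26 / 10.96 = 1.0274
Step 3: ratio^k = 1.0274^1.342 = 1.0369
Step 4: t = t_rated * ratio^k = 16.762 * 1.0369 = 17.38 hr

17.38 hr


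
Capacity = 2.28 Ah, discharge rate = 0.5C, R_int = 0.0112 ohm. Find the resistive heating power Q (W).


Step 1: I = C_rate * capacity = 0.5 * 2.28 = 1.14 A
Step 2: Q = I^2 * R = 1.14^2 * 0.0112 = 1.2996 * 0.0112 = 0.01456 W

0.01456 W


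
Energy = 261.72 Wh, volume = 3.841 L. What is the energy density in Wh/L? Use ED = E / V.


ED = E / V = 261.72 / 3.841 = 68.14 Wh/L

68.14 Wh/L


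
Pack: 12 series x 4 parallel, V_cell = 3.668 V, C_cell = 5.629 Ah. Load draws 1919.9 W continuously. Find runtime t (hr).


Step 1: E_pack = Ns * V_cell * Np * C_cell = 12 * 3.668 * 4 * 5.629 = 991.06 Wh
Step 2: t = E_pack / P = 991.06 / 1919.9 = 0.5162 hr

0.5162 hr


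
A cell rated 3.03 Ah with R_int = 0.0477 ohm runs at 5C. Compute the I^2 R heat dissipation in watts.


Step 1: I = C_rate * capacity = 5 * 3.03 = 15.15 A
Step 2: Q = I^2 * R = 15.15^2 * 0.0477 = 229.52 * 0.0477 = 10.95 W

10.95 W


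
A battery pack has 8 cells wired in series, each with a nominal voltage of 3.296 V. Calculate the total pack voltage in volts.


Series voltages add: 8 * 3.296 V = 26.368 V

26.368 V


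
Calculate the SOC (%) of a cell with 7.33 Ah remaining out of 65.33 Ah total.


SOC% = 7.33 / 65.33 * 100 = 11.22%

11.22%


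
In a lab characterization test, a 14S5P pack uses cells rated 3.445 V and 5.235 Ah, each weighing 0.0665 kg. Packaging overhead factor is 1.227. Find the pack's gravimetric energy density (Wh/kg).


Step 1: V_pack = 14 * 3.445 = 48.23 V
Step 2: C_pack = 5 * 5.235 = 26.175 Ah
Step 3: E_pack = V_pack * C_pack = 48.23 * 26.175 = 1262.4 Wh
Step 4: m_pack = 14 * 5 * 0.0665 * 1.227 = 5.7117 kg
Step 5: ED = E_pack / m_pack = 1262.4 / 5.7117 = 221.0 Wh/kg

221.0 Wh/kg


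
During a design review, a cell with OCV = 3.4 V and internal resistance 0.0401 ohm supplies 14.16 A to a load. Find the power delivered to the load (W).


Step 1: V_terminal = OCV - I*R = 3.4 - 14.16 * 0.0401 = 2.8322 V
Step 2: P_out = V_terminal * I = 2.8322 * 14.16 = 40.10 W

40.10 W


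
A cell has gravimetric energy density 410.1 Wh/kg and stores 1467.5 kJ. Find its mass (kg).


Convert: E = 1467.5 kJ = 407.64 Wh
m = E / ED = 407.64 / 410.1 = 0.9940 kg

0.9940 kg


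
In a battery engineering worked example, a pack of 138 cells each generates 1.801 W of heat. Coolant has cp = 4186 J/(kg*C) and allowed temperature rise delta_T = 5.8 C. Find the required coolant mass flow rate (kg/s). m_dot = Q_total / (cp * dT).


Q_total = 138 * 1.801 = 248.54 W
m_dot = Q_total / (cp * dT) = 248.54 / (4186 * 5.8) = 0.01024 kg/s

0.01024 kg/s


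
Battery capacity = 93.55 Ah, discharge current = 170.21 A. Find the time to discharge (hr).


t = capacity / current = 93.55 / 170.21 = 0.5496 hr

0.5496 hr


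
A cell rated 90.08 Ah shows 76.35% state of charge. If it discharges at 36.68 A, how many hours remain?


Step 1: remaining = SOC/100 * C_total = 76.35/100 * 90.08 = 68.776 Ah
Step 2: t = remaining / I = 68.776 / 36.68 = 1.875 hr

1.875 hr


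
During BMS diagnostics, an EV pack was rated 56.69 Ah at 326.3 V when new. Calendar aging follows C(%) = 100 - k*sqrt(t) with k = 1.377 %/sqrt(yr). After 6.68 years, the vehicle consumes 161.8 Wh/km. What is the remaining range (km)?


Step 1: capacity retention = 100 - 1.377 * sqrt(6.68) = 100 - 1.377 * 2.5846 = 96.441%
Step 2: C_now = 56.69 * 96.441/100 = 54.672 Ah
Step 3: E_pack = V * C_now = 326.3 * 54.672 = 17839 Wh
Step 4: range = E_pack / consumption = 17839 / 161.8 = 110.3 km

110.3 km


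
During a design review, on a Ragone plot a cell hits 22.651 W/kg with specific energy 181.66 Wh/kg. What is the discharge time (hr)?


t = E / P = 181.66 / 22.651 = 8.020 hr

8.020 hr


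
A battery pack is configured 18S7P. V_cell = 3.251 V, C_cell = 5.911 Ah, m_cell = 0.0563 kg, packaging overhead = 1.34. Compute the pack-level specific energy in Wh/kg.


Step 1: V_pack = 18 * 3.251 = 58.518 V
Step 2: C_pack = 7 * 5.911 = 41.377 Ah
Step 3: E_pack = V_pack * C_pack = 58.518 * 41.377 = 2421.3 Wh
Step 4: m_pack = 18 * 7 * 0.0563 * 1.34 = 9.5057 kg
Step 5: ED = E_pack / m_pack = 2421.3 / 9.5057 = 254.7 Wh/kg

254.7 Wh/kg


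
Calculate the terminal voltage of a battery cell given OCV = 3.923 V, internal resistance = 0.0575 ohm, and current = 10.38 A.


V = OCV - I*R = 3.923 - 10.38 * 0.0575 = 3.326 V

3.326 V


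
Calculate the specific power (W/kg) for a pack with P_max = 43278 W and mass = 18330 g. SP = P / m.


Convert: m = 18330 g = 18.33 kg
Specific power = 43278 W / 18.33 kg = 2361 W/kg

2361 W/kg


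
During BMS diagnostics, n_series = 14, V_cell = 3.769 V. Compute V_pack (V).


V_pack = n * V_cell = 14 * 3.769 = 52.766 V

52.766 V


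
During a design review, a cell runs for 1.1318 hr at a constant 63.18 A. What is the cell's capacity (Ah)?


C = I * t = 63.18 * 1.1318 = 71.51 Ah

71.51 Ah


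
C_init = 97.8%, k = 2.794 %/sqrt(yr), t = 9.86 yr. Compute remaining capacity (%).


Step 1: sqrt(9.86 yr) = 3.1401
Step 2: drop = 2.794 * 3.1401 = 8.7734
Step 3: C_final = 97.8 - 8.7734 = 89.03%

89.03%


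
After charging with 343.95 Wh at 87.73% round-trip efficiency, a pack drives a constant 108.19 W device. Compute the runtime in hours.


Step 1: E_discharge = eta/100 * E_charge = 87.73/100 * 343.95 = 301.75 Wh
Step 2: t = E_discharge / P = 301.75 / 108.19 = 2.789 hr

2.789 hr


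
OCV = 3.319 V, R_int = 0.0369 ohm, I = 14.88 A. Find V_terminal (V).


IR drop = 14.88 * 0.0369 = 0.54907 V
V = 3.319 - 0.54907 = 2.770 V

2.770 V


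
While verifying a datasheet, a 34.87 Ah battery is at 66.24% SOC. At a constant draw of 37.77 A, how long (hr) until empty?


Step 1: remaining = SOC/100 * C_total = 66.24/100 * 34.87 = 23.098 Ah
Step 2: t = remaining / I = 23.098 / 37.77 = 0.6115 hr

0.6115 hr


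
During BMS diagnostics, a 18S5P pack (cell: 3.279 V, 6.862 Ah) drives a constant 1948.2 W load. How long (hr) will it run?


Step 1: E_pack = Ns * V_cell * Np * C_cell = 18 * 3.279 * 5 * 6.862 = 2025 Wh
Step 2: t = E_pack / P = 2025 / 1948.2 = 1.039 hr

1.039 hr


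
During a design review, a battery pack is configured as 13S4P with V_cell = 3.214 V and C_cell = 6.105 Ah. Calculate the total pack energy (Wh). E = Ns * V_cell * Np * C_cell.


E = Ns * Vcell * Np * Ccell = 13 * 3.214 * 4 * 6.105 = 1020 Wh

1020 Wh


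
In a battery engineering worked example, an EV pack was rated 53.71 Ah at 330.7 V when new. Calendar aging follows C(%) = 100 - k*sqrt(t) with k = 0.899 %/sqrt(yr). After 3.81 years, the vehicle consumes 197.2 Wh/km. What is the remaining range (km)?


Step 1: capacity retention = 100 - 0.899 * sqrt(3.81) = 100 - 0.899 * 1.9519 = 98.245%
Step 2: C_now = 53.71 * 98.245/100 = 52.767 Ah
Step 3: E_pack = V * C_now = 330.7 * 52.767 = 17450 Wh
Step 4: range = E_pack / consumption = 17450 / 197.2 = 88.49 km

88.49 km


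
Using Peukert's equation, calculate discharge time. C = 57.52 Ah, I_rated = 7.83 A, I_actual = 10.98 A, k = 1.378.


t_rated = C / I_rated = 57.52 / 7.83 = 7.3461 hr
(I_rated/I)^k = (0.71311)^1.378 = 0.62755
t = t_rated * (I_rated/I)^k = 7.3461 * 0.62755 = 4.610 hr

4.610 hr


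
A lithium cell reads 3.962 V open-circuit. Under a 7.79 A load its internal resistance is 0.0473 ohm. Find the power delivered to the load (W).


Step 1: V_terminal = OCV - I*R = 3.962 - 7.79 * 0.0473 = 3.5935 V
Step 2: P_out = V_terminal * I = 3.5935 * 7.79 = 27.99 W

27.99 W


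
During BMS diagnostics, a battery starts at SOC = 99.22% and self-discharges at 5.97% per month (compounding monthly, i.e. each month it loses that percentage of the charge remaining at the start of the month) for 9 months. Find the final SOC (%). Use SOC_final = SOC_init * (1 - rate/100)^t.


Monthly retention factor = 1 - 5.97/100 = 0.9403
Over 9 months: factor^9 = 0.57464
SOC_final = 99.22 * 0.57464 = 57.02%

57.02%


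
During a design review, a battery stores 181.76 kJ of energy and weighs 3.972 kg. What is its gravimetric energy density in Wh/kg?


Convert: E = 181.76 kJ = 50.489 Wh
ED = E / m = 50.489 / 3.972 = 12.71 Wh/kg

12.71 Wh/kg


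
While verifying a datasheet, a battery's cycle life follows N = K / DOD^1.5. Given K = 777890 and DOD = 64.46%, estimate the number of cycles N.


Step 1: DOD^1.5 = 64.46^1.5 = 517.53
Step 2: N = 777890 / 517.53 = 1503 cycles

1503 cycles


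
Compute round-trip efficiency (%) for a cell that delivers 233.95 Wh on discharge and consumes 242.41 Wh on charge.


Round-trip efficiency = 233.95/242.41 * 100% = 96.51%

96.51%


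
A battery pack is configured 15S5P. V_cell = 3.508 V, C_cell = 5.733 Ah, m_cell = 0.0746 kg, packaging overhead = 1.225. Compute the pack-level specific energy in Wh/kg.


Step 1: V_pack = 15 * 3.508 = 52.62 V
Step 2: C_pack = 5 * 5.733 = 28.665 Ah
Step 3: E_pack = V_pack * C_pack = 52.62 * 28.665 = 1508.4 Wh
Step 4: m_pack = 15 * 5 * 0.0746 * 1.225 = 6.8539 kg
Step 5: ED = E_pack / m_pack = 1508.4 / 6.8539 = 220.1 Wh/kg

220.1 Wh/kg


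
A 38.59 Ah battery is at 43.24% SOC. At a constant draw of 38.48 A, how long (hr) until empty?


Step 1: remaining = SOC/100 * C_total = 43.24/100 * 38.59 = 16.686 Ah
Step 2: t = remaining / I = 16.686 / 38.48 = 0.4336 hr

0.4336 hr


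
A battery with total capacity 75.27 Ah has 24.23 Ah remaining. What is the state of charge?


SOC = (remaining / total) * 100 = (24.23 / 75.27) * 100 = 32.19%

32.19%


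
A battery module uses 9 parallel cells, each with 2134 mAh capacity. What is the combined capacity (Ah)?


Convert: C_cell = 2134 mAh = 2.134 Ah
C_total = 9 * 2.134 = 19.206 Ah

19.206 Ah


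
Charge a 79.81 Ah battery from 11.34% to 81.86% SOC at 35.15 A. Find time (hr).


delta_Ah = 79.81 * (81.86 - 11.34) / 100 = 56.282 Ah
t = delta_Ah / I = 56.282 / 35.15 = 1.601 hr

1.601 hr


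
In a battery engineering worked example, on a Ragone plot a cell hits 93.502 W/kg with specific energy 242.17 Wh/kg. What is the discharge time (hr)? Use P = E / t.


t = E / P = 242.17 / 93.502 = 2.590 hr

2.590 hr


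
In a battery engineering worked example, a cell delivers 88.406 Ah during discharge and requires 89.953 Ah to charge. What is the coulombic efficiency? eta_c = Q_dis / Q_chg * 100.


Coulombic efficiency = 88.406/89.953 * 100% = 98.28%

98.28%


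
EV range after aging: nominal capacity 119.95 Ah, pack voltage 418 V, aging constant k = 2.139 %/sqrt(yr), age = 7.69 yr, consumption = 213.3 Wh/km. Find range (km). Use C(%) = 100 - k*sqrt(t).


Step 1: capacity retention = 100 - 2.139 * sqrt(7.69) = 100 - 2.139 * 2.7731 = 94.068%
Step 2: C_now = 119.95 * 94.068/100 = 112.83 Ah
Step 3: E_pack = V * C_now = 418 * 112.83 = 47163 Wh
Step 4: range = E_pack / consumption = 47163 / 213.3 = 221.1 km

221.1 km


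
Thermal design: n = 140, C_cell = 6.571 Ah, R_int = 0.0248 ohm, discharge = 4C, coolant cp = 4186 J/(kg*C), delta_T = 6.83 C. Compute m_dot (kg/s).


Step 1: I = 4 * 6.571 = 26.284 A
Step 2: Q_cell = I^2 * R = 26.284^2 * 0.0248 = 17.133 W
Step 3: Q_total = 140 * 17.133 = 2398.6 W
Step 4: m_dot = Q_total / (cp * dT) = 2398.6 / (4186 * 6.83) = 0.08390 kg/s

0.08390 kg/s


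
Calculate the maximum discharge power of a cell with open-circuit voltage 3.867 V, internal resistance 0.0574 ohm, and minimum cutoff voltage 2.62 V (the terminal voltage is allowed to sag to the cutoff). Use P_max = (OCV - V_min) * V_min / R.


dV = OCV - V_min = 1.247 V (so I_max = dV / R)
P_max = dV * V_min / R = 1.247 * 2.62 / 0.0574 = 56.92 W

56.92 W


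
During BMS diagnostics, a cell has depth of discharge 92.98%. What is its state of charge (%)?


SOC = 100 - DOD = 100 - 92.98 = 7.02%

7.02%


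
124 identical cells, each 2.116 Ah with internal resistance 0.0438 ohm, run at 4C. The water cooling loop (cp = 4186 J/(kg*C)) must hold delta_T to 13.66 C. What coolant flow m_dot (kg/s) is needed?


Step 1: I = 4 * 2.116 = 8.464 A
Step 2: Q_cell = I^2 * R = 8.464^2 * 0.0438 = 3.1378 W
Step 3: Q_total = 124 * 3.1378 = 389.09 W
Step 4: m_dot = Q_total / (cp * dT) = 389.09 / (4186 * 13.66) = 0.006805 kg/s

0.006805 kg/s


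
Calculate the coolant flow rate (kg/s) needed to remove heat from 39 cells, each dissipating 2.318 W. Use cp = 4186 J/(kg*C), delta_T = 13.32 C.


Step 1: Total heat Q = 39 * 2.318 W = 90.402 W
Step 2: denom = cp * dT = 4186 * 13.32 = 55758
Step 3: m_dot = 90.402 / 55758 = 0.001621 kg/s

0.001621 kg/s


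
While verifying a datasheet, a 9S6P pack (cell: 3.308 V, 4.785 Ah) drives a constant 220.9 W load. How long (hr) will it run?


Step 1: E_pack = Ns * V_cell * Np * C_cell = 9 * 3.308 * 6 * 4.785 = 854.75 Wh
Step 2: t = E_pack / P = 854.75 / 220.9 = 3.869 hr

3.869 hr


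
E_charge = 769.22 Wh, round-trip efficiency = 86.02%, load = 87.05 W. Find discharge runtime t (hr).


Step 1: E_discharge = eta/100 * E_charge = 86.02/100 * 769.22 = 661.68 Wh
Step 2: t = E_discharge / P = 661.68 / 87.05 = 7.601 hr

7.601 hr
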